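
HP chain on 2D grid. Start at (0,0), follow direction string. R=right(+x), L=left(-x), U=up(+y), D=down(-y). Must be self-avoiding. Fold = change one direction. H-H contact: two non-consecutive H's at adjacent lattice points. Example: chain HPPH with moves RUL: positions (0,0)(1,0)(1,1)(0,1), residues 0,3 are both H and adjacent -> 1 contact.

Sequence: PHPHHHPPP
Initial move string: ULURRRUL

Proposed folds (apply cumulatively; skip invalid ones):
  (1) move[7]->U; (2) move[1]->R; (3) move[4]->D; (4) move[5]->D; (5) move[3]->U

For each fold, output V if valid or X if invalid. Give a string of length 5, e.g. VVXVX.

Answer: VVVXX

Derivation:
Initial: ULURRRUL -> [(0, 0), (0, 1), (-1, 1), (-1, 2), (0, 2), (1, 2), (2, 2), (2, 3), (1, 3)]
Fold 1: move[7]->U => ULURRRUU VALID
Fold 2: move[1]->R => URURRRUU VALID
Fold 3: move[4]->D => URURDRUU VALID
Fold 4: move[5]->D => URURDDUU INVALID (collision), skipped
Fold 5: move[3]->U => URUUDRUU INVALID (collision), skipped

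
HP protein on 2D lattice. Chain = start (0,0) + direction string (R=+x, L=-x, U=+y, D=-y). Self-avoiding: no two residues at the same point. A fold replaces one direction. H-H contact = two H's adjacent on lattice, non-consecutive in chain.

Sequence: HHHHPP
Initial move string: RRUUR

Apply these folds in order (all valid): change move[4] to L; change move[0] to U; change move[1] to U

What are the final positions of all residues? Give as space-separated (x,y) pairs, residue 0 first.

Answer: (0,0) (0,1) (0,2) (0,3) (0,4) (-1,4)

Derivation:
Initial moves: RRUUR
Fold: move[4]->L => RRUUL (positions: [(0, 0), (1, 0), (2, 0), (2, 1), (2, 2), (1, 2)])
Fold: move[0]->U => URUUL (positions: [(0, 0), (0, 1), (1, 1), (1, 2), (1, 3), (0, 3)])
Fold: move[1]->U => UUUUL (positions: [(0, 0), (0, 1), (0, 2), (0, 3), (0, 4), (-1, 4)])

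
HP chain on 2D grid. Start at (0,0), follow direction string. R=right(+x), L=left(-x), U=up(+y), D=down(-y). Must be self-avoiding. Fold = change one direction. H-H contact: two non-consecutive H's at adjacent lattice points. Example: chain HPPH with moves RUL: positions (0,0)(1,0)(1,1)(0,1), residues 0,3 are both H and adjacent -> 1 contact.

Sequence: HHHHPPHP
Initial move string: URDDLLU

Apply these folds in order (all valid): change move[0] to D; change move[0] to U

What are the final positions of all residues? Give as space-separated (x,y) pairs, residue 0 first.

Initial moves: URDDLLU
Fold: move[0]->D => DRDDLLU (positions: [(0, 0), (0, -1), (1, -1), (1, -2), (1, -3), (0, -3), (-1, -3), (-1, -2)])
Fold: move[0]->U => URDDLLU (positions: [(0, 0), (0, 1), (1, 1), (1, 0), (1, -1), (0, -1), (-1, -1), (-1, 0)])

Answer: (0,0) (0,1) (1,1) (1,0) (1,-1) (0,-1) (-1,-1) (-1,0)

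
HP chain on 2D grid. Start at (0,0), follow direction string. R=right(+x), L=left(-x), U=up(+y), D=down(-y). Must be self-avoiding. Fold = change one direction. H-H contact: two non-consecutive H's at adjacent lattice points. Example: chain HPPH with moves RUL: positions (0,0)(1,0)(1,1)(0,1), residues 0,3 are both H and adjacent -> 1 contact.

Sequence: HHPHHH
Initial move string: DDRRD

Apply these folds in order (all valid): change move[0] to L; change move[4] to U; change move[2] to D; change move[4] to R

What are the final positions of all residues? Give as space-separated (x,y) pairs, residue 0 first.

Initial moves: DDRRD
Fold: move[0]->L => LDRRD (positions: [(0, 0), (-1, 0), (-1, -1), (0, -1), (1, -1), (1, -2)])
Fold: move[4]->U => LDRRU (positions: [(0, 0), (-1, 0), (-1, -1), (0, -1), (1, -1), (1, 0)])
Fold: move[2]->D => LDDRU (positions: [(0, 0), (-1, 0), (-1, -1), (-1, -2), (0, -2), (0, -1)])
Fold: move[4]->R => LDDRR (positions: [(0, 0), (-1, 0), (-1, -1), (-1, -2), (0, -2), (1, -2)])

Answer: (0,0) (-1,0) (-1,-1) (-1,-2) (0,-2) (1,-2)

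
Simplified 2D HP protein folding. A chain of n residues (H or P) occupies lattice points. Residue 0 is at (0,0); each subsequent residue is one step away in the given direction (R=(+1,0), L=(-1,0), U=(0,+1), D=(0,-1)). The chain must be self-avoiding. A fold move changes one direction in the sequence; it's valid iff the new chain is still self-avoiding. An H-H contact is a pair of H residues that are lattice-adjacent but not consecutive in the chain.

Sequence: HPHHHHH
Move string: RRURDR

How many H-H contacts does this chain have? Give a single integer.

Positions: [(0, 0), (1, 0), (2, 0), (2, 1), (3, 1), (3, 0), (4, 0)]
H-H contact: residue 2 @(2,0) - residue 5 @(3, 0)

Answer: 1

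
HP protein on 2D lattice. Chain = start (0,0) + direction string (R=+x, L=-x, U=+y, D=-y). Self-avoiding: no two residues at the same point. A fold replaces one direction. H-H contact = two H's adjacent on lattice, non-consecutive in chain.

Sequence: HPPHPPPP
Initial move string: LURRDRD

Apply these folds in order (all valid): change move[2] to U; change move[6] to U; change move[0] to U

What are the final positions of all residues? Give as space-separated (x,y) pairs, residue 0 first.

Answer: (0,0) (0,1) (0,2) (0,3) (1,3) (1,2) (2,2) (2,3)

Derivation:
Initial moves: LURRDRD
Fold: move[2]->U => LUURDRD (positions: [(0, 0), (-1, 0), (-1, 1), (-1, 2), (0, 2), (0, 1), (1, 1), (1, 0)])
Fold: move[6]->U => LUURDRU (positions: [(0, 0), (-1, 0), (-1, 1), (-1, 2), (0, 2), (0, 1), (1, 1), (1, 2)])
Fold: move[0]->U => UUURDRU (positions: [(0, 0), (0, 1), (0, 2), (0, 3), (1, 3), (1, 2), (2, 2), (2, 3)])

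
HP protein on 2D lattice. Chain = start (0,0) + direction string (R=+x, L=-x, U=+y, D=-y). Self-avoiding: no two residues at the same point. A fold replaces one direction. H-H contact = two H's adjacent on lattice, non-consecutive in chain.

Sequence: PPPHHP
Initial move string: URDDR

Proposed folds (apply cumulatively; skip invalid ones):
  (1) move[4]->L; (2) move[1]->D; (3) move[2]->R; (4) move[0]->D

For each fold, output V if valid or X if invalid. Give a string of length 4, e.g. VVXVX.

Answer: VXVV

Derivation:
Initial: URDDR -> [(0, 0), (0, 1), (1, 1), (1, 0), (1, -1), (2, -1)]
Fold 1: move[4]->L => URDDL VALID
Fold 2: move[1]->D => UDDDL INVALID (collision), skipped
Fold 3: move[2]->R => URRDL VALID
Fold 4: move[0]->D => DRRDL VALID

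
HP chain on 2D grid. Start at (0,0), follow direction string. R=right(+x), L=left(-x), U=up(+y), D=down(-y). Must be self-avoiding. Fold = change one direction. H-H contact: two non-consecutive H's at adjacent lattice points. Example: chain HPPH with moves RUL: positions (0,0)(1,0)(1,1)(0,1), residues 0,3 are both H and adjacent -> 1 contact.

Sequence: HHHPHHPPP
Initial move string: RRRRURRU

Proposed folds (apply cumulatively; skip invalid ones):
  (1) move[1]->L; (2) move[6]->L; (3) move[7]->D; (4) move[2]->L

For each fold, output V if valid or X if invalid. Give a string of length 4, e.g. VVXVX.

Initial: RRRRURRU -> [(0, 0), (1, 0), (2, 0), (3, 0), (4, 0), (4, 1), (5, 1), (6, 1), (6, 2)]
Fold 1: move[1]->L => RLRRURRU INVALID (collision), skipped
Fold 2: move[6]->L => RRRRURLU INVALID (collision), skipped
Fold 3: move[7]->D => RRRRURRD VALID
Fold 4: move[2]->L => RRLRURRD INVALID (collision), skipped

Answer: XXVX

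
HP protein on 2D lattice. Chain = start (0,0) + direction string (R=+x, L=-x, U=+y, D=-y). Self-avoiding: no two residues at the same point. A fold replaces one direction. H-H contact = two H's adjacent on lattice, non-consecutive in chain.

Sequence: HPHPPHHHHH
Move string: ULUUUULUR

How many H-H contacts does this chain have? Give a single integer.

Answer: 1

Derivation:
Positions: [(0, 0), (0, 1), (-1, 1), (-1, 2), (-1, 3), (-1, 4), (-1, 5), (-2, 5), (-2, 6), (-1, 6)]
H-H contact: residue 6 @(-1,5) - residue 9 @(-1, 6)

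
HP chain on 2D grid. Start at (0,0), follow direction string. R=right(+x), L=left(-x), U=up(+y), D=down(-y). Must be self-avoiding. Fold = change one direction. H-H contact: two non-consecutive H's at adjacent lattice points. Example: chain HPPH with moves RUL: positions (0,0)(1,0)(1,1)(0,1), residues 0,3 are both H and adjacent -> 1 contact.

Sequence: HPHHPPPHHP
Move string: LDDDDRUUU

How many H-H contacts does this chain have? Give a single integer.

Answer: 1

Derivation:
Positions: [(0, 0), (-1, 0), (-1, -1), (-1, -2), (-1, -3), (-1, -4), (0, -4), (0, -3), (0, -2), (0, -1)]
H-H contact: residue 3 @(-1,-2) - residue 8 @(0, -2)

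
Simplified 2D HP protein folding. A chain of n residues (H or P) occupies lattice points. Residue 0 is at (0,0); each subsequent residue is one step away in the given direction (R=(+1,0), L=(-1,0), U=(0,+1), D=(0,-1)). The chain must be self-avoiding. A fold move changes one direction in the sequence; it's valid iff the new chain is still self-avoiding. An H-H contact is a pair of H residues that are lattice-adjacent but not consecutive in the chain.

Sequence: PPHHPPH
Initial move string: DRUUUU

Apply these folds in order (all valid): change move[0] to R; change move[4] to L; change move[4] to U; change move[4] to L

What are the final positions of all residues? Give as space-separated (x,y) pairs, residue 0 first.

Initial moves: DRUUUU
Fold: move[0]->R => RRUUUU (positions: [(0, 0), (1, 0), (2, 0), (2, 1), (2, 2), (2, 3), (2, 4)])
Fold: move[4]->L => RRUULU (positions: [(0, 0), (1, 0), (2, 0), (2, 1), (2, 2), (1, 2), (1, 3)])
Fold: move[4]->U => RRUUUU (positions: [(0, 0), (1, 0), (2, 0), (2, 1), (2, 2), (2, 3), (2, 4)])
Fold: move[4]->L => RRUULU (positions: [(0, 0), (1, 0), (2, 0), (2, 1), (2, 2), (1, 2), (1, 3)])

Answer: (0,0) (1,0) (2,0) (2,1) (2,2) (1,2) (1,3)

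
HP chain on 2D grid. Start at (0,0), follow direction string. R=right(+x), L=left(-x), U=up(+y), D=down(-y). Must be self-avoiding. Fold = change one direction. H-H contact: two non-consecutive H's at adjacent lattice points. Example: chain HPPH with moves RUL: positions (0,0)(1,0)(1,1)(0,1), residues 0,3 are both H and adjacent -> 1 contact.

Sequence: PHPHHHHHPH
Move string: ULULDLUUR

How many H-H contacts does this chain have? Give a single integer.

Answer: 2

Derivation:
Positions: [(0, 0), (0, 1), (-1, 1), (-1, 2), (-2, 2), (-2, 1), (-3, 1), (-3, 2), (-3, 3), (-2, 3)]
H-H contact: residue 4 @(-2,2) - residue 7 @(-3, 2)
H-H contact: residue 4 @(-2,2) - residue 9 @(-2, 3)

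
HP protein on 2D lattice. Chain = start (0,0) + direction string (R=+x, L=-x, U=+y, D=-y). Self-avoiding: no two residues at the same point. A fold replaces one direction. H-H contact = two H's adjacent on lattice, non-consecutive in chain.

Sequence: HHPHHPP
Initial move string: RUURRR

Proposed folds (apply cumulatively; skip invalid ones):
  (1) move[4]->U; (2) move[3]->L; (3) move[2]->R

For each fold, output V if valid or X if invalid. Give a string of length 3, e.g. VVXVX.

Initial: RUURRR -> [(0, 0), (1, 0), (1, 1), (1, 2), (2, 2), (3, 2), (4, 2)]
Fold 1: move[4]->U => RUURUR VALID
Fold 2: move[3]->L => RUULUR VALID
Fold 3: move[2]->R => RURLUR INVALID (collision), skipped

Answer: VVX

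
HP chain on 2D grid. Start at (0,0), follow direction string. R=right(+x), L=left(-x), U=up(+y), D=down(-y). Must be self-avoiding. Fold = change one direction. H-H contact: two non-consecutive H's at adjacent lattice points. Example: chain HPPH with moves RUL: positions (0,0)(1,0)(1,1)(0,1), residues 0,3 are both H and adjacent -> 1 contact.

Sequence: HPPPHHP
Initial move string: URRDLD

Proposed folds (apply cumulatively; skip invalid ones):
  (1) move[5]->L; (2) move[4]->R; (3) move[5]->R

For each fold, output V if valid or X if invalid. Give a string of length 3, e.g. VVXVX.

Answer: XVV

Derivation:
Initial: URRDLD -> [(0, 0), (0, 1), (1, 1), (2, 1), (2, 0), (1, 0), (1, -1)]
Fold 1: move[5]->L => URRDLL INVALID (collision), skipped
Fold 2: move[4]->R => URRDRD VALID
Fold 3: move[5]->R => URRDRR VALID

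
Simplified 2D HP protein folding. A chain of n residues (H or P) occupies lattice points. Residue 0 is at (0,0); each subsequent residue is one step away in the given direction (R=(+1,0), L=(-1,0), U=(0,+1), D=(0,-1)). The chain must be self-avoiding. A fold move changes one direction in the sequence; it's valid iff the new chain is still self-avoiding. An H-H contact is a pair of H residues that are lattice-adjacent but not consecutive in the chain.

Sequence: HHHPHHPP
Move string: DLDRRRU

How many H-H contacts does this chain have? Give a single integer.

Positions: [(0, 0), (0, -1), (-1, -1), (-1, -2), (0, -2), (1, -2), (2, -2), (2, -1)]
H-H contact: residue 1 @(0,-1) - residue 4 @(0, -2)

Answer: 1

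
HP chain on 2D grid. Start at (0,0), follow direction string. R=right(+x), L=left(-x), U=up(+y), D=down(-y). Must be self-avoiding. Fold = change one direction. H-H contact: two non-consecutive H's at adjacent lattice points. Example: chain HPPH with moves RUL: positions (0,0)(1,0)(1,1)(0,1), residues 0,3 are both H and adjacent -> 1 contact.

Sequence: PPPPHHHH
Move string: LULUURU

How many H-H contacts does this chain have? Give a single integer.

Answer: 0

Derivation:
Positions: [(0, 0), (-1, 0), (-1, 1), (-2, 1), (-2, 2), (-2, 3), (-1, 3), (-1, 4)]
No H-H contacts found.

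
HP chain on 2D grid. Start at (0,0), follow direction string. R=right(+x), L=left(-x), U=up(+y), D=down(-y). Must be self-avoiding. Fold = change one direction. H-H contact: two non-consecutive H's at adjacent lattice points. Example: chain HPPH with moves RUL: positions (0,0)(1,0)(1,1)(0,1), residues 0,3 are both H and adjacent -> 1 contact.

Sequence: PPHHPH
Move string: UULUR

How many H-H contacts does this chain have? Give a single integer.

Answer: 1

Derivation:
Positions: [(0, 0), (0, 1), (0, 2), (-1, 2), (-1, 3), (0, 3)]
H-H contact: residue 2 @(0,2) - residue 5 @(0, 3)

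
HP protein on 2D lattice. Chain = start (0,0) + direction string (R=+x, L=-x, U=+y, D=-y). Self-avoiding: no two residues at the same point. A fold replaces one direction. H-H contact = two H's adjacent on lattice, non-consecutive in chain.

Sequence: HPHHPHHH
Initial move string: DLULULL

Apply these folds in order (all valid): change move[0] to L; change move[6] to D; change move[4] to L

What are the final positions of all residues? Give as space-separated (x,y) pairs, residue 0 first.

Answer: (0,0) (-1,0) (-2,0) (-2,1) (-3,1) (-4,1) (-5,1) (-5,0)

Derivation:
Initial moves: DLULULL
Fold: move[0]->L => LLULULL (positions: [(0, 0), (-1, 0), (-2, 0), (-2, 1), (-3, 1), (-3, 2), (-4, 2), (-5, 2)])
Fold: move[6]->D => LLULULD (positions: [(0, 0), (-1, 0), (-2, 0), (-2, 1), (-3, 1), (-3, 2), (-4, 2), (-4, 1)])
Fold: move[4]->L => LLULLLD (positions: [(0, 0), (-1, 0), (-2, 0), (-2, 1), (-3, 1), (-4, 1), (-5, 1), (-5, 0)])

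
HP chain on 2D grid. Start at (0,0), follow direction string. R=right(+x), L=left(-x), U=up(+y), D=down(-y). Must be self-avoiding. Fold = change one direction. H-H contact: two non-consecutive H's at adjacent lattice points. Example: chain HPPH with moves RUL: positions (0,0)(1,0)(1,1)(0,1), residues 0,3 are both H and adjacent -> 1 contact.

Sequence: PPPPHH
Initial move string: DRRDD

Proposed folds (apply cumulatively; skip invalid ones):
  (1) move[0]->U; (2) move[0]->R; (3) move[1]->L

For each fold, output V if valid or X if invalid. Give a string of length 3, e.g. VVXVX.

Answer: VVX

Derivation:
Initial: DRRDD -> [(0, 0), (0, -1), (1, -1), (2, -1), (2, -2), (2, -3)]
Fold 1: move[0]->U => URRDD VALID
Fold 2: move[0]->R => RRRDD VALID
Fold 3: move[1]->L => RLRDD INVALID (collision), skipped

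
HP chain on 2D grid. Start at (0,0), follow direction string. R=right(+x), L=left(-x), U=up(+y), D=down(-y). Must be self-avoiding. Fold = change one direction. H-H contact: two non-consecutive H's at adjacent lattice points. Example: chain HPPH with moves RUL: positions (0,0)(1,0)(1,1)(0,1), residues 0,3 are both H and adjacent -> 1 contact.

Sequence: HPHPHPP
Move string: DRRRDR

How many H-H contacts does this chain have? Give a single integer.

Answer: 0

Derivation:
Positions: [(0, 0), (0, -1), (1, -1), (2, -1), (3, -1), (3, -2), (4, -2)]
No H-H contacts found.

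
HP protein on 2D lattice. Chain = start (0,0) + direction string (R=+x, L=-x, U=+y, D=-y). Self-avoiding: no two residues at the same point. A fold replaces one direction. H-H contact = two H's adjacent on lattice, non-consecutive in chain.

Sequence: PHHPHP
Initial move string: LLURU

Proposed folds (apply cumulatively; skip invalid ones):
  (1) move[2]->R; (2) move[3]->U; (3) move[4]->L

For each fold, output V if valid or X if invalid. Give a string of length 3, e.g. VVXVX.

Answer: XVV

Derivation:
Initial: LLURU -> [(0, 0), (-1, 0), (-2, 0), (-2, 1), (-1, 1), (-1, 2)]
Fold 1: move[2]->R => LLRRU INVALID (collision), skipped
Fold 2: move[3]->U => LLUUU VALID
Fold 3: move[4]->L => LLUUL VALID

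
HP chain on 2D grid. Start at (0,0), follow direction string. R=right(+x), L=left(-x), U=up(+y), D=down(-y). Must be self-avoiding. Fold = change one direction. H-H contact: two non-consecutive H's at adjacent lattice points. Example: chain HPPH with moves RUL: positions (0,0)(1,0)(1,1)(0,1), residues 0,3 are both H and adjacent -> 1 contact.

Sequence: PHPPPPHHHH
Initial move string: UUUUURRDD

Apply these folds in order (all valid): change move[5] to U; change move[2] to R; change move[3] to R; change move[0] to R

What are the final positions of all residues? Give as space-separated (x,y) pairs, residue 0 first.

Initial moves: UUUUURRDD
Fold: move[5]->U => UUUUUURDD (positions: [(0, 0), (0, 1), (0, 2), (0, 3), (0, 4), (0, 5), (0, 6), (1, 6), (1, 5), (1, 4)])
Fold: move[2]->R => UURUUURDD (positions: [(0, 0), (0, 1), (0, 2), (1, 2), (1, 3), (1, 4), (1, 5), (2, 5), (2, 4), (2, 3)])
Fold: move[3]->R => UURRUURDD (positions: [(0, 0), (0, 1), (0, 2), (1, 2), (2, 2), (2, 3), (2, 4), (3, 4), (3, 3), (3, 2)])
Fold: move[0]->R => RURRUURDD (positions: [(0, 0), (1, 0), (1, 1), (2, 1), (3, 1), (3, 2), (3, 3), (4, 3), (4, 2), (4, 1)])

Answer: (0,0) (1,0) (1,1) (2,1) (3,1) (3,2) (3,3) (4,3) (4,2) (4,1)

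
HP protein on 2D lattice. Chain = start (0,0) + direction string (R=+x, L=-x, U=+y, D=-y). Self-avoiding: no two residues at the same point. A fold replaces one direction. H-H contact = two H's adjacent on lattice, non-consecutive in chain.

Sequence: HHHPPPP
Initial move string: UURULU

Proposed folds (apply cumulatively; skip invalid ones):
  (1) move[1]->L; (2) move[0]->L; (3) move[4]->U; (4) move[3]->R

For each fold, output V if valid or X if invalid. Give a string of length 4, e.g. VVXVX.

Initial: UURULU -> [(0, 0), (0, 1), (0, 2), (1, 2), (1, 3), (0, 3), (0, 4)]
Fold 1: move[1]->L => ULRULU INVALID (collision), skipped
Fold 2: move[0]->L => LURULU VALID
Fold 3: move[4]->U => LURUUU VALID
Fold 4: move[3]->R => LURRUU VALID

Answer: XVVV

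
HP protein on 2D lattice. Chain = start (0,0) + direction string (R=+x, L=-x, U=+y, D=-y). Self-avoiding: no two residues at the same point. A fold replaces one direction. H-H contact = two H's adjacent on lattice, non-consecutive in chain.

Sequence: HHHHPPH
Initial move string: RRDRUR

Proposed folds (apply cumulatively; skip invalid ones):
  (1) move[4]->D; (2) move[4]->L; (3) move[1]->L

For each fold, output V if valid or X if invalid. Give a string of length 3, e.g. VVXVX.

Answer: VXX

Derivation:
Initial: RRDRUR -> [(0, 0), (1, 0), (2, 0), (2, -1), (3, -1), (3, 0), (4, 0)]
Fold 1: move[4]->D => RRDRDR VALID
Fold 2: move[4]->L => RRDRLR INVALID (collision), skipped
Fold 3: move[1]->L => RLDRDR INVALID (collision), skipped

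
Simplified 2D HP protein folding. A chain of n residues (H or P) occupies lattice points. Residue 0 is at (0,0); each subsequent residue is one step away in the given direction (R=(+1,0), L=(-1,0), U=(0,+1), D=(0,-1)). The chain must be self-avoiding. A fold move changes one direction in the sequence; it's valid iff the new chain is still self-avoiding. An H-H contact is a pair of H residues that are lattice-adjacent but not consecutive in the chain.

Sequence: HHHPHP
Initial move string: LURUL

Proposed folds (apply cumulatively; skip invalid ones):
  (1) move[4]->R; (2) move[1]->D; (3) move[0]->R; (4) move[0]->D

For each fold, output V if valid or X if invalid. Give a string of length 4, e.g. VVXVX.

Answer: VXVX

Derivation:
Initial: LURUL -> [(0, 0), (-1, 0), (-1, 1), (0, 1), (0, 2), (-1, 2)]
Fold 1: move[4]->R => LURUR VALID
Fold 2: move[1]->D => LDRUR INVALID (collision), skipped
Fold 3: move[0]->R => RURUR VALID
Fold 4: move[0]->D => DURUR INVALID (collision), skipped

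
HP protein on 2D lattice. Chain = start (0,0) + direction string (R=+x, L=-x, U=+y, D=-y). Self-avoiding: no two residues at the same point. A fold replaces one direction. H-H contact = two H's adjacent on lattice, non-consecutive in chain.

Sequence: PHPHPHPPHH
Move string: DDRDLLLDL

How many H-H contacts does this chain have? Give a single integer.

Answer: 0

Derivation:
Positions: [(0, 0), (0, -1), (0, -2), (1, -2), (1, -3), (0, -3), (-1, -3), (-2, -3), (-2, -4), (-3, -4)]
No H-H contacts found.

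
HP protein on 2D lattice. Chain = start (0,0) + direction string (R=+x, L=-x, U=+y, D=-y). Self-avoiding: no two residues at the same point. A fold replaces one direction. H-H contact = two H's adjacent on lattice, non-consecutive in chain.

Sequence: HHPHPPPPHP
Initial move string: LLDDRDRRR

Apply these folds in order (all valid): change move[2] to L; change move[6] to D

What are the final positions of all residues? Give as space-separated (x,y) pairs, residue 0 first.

Answer: (0,0) (-1,0) (-2,0) (-3,0) (-3,-1) (-2,-1) (-2,-2) (-2,-3) (-1,-3) (0,-3)

Derivation:
Initial moves: LLDDRDRRR
Fold: move[2]->L => LLLDRDRRR (positions: [(0, 0), (-1, 0), (-2, 0), (-3, 0), (-3, -1), (-2, -1), (-2, -2), (-1, -2), (0, -2), (1, -2)])
Fold: move[6]->D => LLLDRDDRR (positions: [(0, 0), (-1, 0), (-2, 0), (-3, 0), (-3, -1), (-2, -1), (-2, -2), (-2, -3), (-1, -3), (0, -3)])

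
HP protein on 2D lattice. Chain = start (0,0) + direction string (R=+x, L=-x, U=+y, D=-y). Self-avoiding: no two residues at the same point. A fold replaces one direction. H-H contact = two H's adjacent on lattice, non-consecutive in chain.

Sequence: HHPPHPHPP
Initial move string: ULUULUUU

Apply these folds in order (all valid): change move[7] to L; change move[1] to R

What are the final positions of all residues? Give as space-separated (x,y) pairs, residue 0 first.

Answer: (0,0) (0,1) (1,1) (1,2) (1,3) (0,3) (0,4) (0,5) (-1,5)

Derivation:
Initial moves: ULUULUUU
Fold: move[7]->L => ULUULUUL (positions: [(0, 0), (0, 1), (-1, 1), (-1, 2), (-1, 3), (-2, 3), (-2, 4), (-2, 5), (-3, 5)])
Fold: move[1]->R => URUULUUL (positions: [(0, 0), (0, 1), (1, 1), (1, 2), (1, 3), (0, 3), (0, 4), (0, 5), (-1, 5)])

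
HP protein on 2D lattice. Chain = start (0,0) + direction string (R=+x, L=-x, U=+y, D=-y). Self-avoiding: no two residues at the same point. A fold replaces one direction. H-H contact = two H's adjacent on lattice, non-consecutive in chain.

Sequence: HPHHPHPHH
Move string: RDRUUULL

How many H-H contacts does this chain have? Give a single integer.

Answer: 0

Derivation:
Positions: [(0, 0), (1, 0), (1, -1), (2, -1), (2, 0), (2, 1), (2, 2), (1, 2), (0, 2)]
No H-H contacts found.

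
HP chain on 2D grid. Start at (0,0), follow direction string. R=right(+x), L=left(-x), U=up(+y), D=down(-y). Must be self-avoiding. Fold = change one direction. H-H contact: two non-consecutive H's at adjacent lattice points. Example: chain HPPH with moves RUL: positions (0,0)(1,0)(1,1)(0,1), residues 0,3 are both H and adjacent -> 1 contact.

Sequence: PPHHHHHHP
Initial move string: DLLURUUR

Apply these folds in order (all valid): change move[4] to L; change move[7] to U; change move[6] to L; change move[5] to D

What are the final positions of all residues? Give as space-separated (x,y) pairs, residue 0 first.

Answer: (0,0) (0,-1) (-1,-1) (-2,-1) (-2,0) (-3,0) (-3,-1) (-4,-1) (-4,0)

Derivation:
Initial moves: DLLURUUR
Fold: move[4]->L => DLLULUUR (positions: [(0, 0), (0, -1), (-1, -1), (-2, -1), (-2, 0), (-3, 0), (-3, 1), (-3, 2), (-2, 2)])
Fold: move[7]->U => DLLULUUU (positions: [(0, 0), (0, -1), (-1, -1), (-2, -1), (-2, 0), (-3, 0), (-3, 1), (-3, 2), (-3, 3)])
Fold: move[6]->L => DLLULULU (positions: [(0, 0), (0, -1), (-1, -1), (-2, -1), (-2, 0), (-3, 0), (-3, 1), (-4, 1), (-4, 2)])
Fold: move[5]->D => DLLULDLU (positions: [(0, 0), (0, -1), (-1, -1), (-2, -1), (-2, 0), (-3, 0), (-3, -1), (-4, -1), (-4, 0)])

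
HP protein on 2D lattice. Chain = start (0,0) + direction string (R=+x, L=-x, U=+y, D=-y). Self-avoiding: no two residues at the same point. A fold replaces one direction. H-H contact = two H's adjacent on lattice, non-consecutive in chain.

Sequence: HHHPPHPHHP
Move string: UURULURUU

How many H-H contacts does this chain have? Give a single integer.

Answer: 1

Derivation:
Positions: [(0, 0), (0, 1), (0, 2), (1, 2), (1, 3), (0, 3), (0, 4), (1, 4), (1, 5), (1, 6)]
H-H contact: residue 2 @(0,2) - residue 5 @(0, 3)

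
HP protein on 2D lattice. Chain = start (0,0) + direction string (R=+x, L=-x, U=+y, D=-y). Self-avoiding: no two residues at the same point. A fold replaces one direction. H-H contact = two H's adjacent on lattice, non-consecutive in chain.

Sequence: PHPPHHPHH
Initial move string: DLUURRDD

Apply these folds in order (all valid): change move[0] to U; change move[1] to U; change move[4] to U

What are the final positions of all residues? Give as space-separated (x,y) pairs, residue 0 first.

Initial moves: DLUURRDD
Fold: move[0]->U => ULUURRDD (positions: [(0, 0), (0, 1), (-1, 1), (-1, 2), (-1, 3), (0, 3), (1, 3), (1, 2), (1, 1)])
Fold: move[1]->U => UUUURRDD (positions: [(0, 0), (0, 1), (0, 2), (0, 3), (0, 4), (1, 4), (2, 4), (2, 3), (2, 2)])
Fold: move[4]->U => UUUUURDD (positions: [(0, 0), (0, 1), (0, 2), (0, 3), (0, 4), (0, 5), (1, 5), (1, 4), (1, 3)])

Answer: (0,0) (0,1) (0,2) (0,3) (0,4) (0,5) (1,5) (1,4) (1,3)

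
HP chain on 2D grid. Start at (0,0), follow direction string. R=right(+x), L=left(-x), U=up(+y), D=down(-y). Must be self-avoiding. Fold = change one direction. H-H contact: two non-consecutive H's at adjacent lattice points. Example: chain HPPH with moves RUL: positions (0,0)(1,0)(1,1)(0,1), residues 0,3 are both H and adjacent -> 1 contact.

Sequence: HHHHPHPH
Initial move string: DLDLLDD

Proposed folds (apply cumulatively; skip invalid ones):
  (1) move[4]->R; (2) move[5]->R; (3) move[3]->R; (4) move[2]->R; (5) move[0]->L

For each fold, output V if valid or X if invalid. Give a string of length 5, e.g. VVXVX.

Initial: DLDLLDD -> [(0, 0), (0, -1), (-1, -1), (-1, -2), (-2, -2), (-3, -2), (-3, -3), (-3, -4)]
Fold 1: move[4]->R => DLDLRDD INVALID (collision), skipped
Fold 2: move[5]->R => DLDLLRD INVALID (collision), skipped
Fold 3: move[3]->R => DLDRLDD INVALID (collision), skipped
Fold 4: move[2]->R => DLRLLDD INVALID (collision), skipped
Fold 5: move[0]->L => LLDLLDD VALID

Answer: XXXXV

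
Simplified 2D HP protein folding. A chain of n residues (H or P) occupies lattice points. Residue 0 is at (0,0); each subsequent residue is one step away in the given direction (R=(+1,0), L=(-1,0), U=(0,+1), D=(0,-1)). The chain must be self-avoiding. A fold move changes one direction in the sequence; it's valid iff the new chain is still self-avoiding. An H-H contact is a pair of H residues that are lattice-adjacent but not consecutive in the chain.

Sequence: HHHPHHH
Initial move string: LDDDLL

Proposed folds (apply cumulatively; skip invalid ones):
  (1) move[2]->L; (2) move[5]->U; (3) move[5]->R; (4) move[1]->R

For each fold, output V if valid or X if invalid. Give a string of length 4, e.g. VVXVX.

Answer: VVXX

Derivation:
Initial: LDDDLL -> [(0, 0), (-1, 0), (-1, -1), (-1, -2), (-1, -3), (-2, -3), (-3, -3)]
Fold 1: move[2]->L => LDLDLL VALID
Fold 2: move[5]->U => LDLDLU VALID
Fold 3: move[5]->R => LDLDLR INVALID (collision), skipped
Fold 4: move[1]->R => LRLDLU INVALID (collision), skipped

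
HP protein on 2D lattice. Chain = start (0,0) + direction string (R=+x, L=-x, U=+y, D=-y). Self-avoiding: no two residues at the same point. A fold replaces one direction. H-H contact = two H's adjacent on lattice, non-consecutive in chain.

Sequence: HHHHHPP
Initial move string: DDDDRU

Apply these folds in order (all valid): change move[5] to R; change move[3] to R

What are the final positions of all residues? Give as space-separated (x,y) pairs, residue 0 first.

Answer: (0,0) (0,-1) (0,-2) (0,-3) (1,-3) (2,-3) (3,-3)

Derivation:
Initial moves: DDDDRU
Fold: move[5]->R => DDDDRR (positions: [(0, 0), (0, -1), (0, -2), (0, -3), (0, -4), (1, -4), (2, -4)])
Fold: move[3]->R => DDDRRR (positions: [(0, 0), (0, -1), (0, -2), (0, -3), (1, -3), (2, -3), (3, -3)])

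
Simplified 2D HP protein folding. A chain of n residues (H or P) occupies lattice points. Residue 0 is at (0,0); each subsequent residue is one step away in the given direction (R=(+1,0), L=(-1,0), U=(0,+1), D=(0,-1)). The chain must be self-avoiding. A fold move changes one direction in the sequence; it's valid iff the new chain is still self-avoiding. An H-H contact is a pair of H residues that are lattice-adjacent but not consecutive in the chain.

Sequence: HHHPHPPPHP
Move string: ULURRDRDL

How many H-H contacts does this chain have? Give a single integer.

Positions: [(0, 0), (0, 1), (-1, 1), (-1, 2), (0, 2), (1, 2), (1, 1), (2, 1), (2, 0), (1, 0)]
H-H contact: residue 1 @(0,1) - residue 4 @(0, 2)

Answer: 1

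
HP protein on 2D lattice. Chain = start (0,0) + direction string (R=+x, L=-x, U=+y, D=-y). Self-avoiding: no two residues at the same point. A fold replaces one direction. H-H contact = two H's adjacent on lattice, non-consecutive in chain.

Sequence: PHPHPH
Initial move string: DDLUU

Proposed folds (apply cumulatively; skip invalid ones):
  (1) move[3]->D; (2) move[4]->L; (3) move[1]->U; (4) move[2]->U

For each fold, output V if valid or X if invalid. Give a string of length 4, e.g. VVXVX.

Initial: DDLUU -> [(0, 0), (0, -1), (0, -2), (-1, -2), (-1, -1), (-1, 0)]
Fold 1: move[3]->D => DDLDU INVALID (collision), skipped
Fold 2: move[4]->L => DDLUL VALID
Fold 3: move[1]->U => DULUL INVALID (collision), skipped
Fold 4: move[2]->U => DDUUL INVALID (collision), skipped

Answer: XVXX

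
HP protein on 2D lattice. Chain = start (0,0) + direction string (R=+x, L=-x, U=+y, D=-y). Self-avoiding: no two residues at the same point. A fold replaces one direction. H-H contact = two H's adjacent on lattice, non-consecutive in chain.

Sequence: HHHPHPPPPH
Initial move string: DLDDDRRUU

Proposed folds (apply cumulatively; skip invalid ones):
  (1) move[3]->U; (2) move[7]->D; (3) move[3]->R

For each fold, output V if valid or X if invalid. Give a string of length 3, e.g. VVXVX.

Answer: XXV

Derivation:
Initial: DLDDDRRUU -> [(0, 0), (0, -1), (-1, -1), (-1, -2), (-1, -3), (-1, -4), (0, -4), (1, -4), (1, -3), (1, -2)]
Fold 1: move[3]->U => DLDUDRRUU INVALID (collision), skipped
Fold 2: move[7]->D => DLDDDRRDU INVALID (collision), skipped
Fold 3: move[3]->R => DLDRDRRUU VALID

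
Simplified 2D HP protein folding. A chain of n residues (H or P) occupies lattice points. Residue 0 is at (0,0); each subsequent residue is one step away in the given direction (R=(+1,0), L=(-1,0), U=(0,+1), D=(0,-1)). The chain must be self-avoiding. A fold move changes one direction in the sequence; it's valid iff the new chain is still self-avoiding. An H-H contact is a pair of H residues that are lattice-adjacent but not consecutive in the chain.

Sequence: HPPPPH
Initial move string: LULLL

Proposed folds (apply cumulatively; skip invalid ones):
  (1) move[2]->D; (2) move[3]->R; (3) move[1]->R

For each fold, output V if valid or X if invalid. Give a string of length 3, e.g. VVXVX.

Initial: LULLL -> [(0, 0), (-1, 0), (-1, 1), (-2, 1), (-3, 1), (-4, 1)]
Fold 1: move[2]->D => LUDLL INVALID (collision), skipped
Fold 2: move[3]->R => LULRL INVALID (collision), skipped
Fold 3: move[1]->R => LRLLL INVALID (collision), skipped

Answer: XXX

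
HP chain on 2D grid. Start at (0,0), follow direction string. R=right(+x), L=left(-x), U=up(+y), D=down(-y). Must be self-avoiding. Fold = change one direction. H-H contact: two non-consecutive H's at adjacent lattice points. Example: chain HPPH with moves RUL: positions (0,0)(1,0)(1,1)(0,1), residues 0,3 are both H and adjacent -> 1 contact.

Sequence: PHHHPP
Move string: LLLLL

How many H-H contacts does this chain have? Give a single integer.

Positions: [(0, 0), (-1, 0), (-2, 0), (-3, 0), (-4, 0), (-5, 0)]
No H-H contacts found.

Answer: 0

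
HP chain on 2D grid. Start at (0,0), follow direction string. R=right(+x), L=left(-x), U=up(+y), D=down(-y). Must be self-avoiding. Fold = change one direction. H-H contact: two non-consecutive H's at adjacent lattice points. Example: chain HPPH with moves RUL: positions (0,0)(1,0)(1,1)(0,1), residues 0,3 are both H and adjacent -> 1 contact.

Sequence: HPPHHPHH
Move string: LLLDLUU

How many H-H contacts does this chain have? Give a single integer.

Answer: 1

Derivation:
Positions: [(0, 0), (-1, 0), (-2, 0), (-3, 0), (-3, -1), (-4, -1), (-4, 0), (-4, 1)]
H-H contact: residue 3 @(-3,0) - residue 6 @(-4, 0)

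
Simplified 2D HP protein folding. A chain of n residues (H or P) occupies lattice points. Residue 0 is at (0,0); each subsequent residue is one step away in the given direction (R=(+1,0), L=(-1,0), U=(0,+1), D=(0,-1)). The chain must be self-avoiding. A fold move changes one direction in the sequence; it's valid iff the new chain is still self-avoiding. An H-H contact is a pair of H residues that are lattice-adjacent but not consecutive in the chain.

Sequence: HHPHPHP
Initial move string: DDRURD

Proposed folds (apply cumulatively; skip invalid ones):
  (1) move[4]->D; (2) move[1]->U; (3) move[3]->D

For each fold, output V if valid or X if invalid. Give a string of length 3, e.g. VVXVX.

Answer: XXV

Derivation:
Initial: DDRURD -> [(0, 0), (0, -1), (0, -2), (1, -2), (1, -1), (2, -1), (2, -2)]
Fold 1: move[4]->D => DDRUDD INVALID (collision), skipped
Fold 2: move[1]->U => DURURD INVALID (collision), skipped
Fold 3: move[3]->D => DDRDRD VALID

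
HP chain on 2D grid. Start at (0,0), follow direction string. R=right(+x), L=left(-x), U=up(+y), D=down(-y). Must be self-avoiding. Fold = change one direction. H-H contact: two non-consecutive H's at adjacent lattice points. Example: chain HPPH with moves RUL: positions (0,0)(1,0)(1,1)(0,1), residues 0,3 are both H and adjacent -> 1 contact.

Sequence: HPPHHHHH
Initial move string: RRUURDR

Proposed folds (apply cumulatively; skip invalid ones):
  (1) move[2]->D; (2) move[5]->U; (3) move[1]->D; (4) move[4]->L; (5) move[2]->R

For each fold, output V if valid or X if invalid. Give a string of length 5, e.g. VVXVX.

Initial: RRUURDR -> [(0, 0), (1, 0), (2, 0), (2, 1), (2, 2), (3, 2), (3, 1), (4, 1)]
Fold 1: move[2]->D => RRDURDR INVALID (collision), skipped
Fold 2: move[5]->U => RRUURUR VALID
Fold 3: move[1]->D => RDUURUR INVALID (collision), skipped
Fold 4: move[4]->L => RRUULUR VALID
Fold 5: move[2]->R => RRRULUR VALID

Answer: XVXVV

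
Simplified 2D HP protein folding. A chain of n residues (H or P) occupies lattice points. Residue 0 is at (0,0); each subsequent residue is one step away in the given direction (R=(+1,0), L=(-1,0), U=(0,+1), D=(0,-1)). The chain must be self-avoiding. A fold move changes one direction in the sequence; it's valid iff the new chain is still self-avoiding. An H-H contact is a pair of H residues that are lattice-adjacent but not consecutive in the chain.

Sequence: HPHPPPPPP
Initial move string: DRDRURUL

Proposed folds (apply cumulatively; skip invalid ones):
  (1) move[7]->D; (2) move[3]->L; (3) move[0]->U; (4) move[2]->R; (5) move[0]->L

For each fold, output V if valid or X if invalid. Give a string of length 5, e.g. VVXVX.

Initial: DRDRURUL -> [(0, 0), (0, -1), (1, -1), (1, -2), (2, -2), (2, -1), (3, -1), (3, 0), (2, 0)]
Fold 1: move[7]->D => DRDRURUD INVALID (collision), skipped
Fold 2: move[3]->L => DRDLURUL INVALID (collision), skipped
Fold 3: move[0]->U => URDRURUL VALID
Fold 4: move[2]->R => URRRURUL VALID
Fold 5: move[0]->L => LRRRURUL INVALID (collision), skipped

Answer: XXVVX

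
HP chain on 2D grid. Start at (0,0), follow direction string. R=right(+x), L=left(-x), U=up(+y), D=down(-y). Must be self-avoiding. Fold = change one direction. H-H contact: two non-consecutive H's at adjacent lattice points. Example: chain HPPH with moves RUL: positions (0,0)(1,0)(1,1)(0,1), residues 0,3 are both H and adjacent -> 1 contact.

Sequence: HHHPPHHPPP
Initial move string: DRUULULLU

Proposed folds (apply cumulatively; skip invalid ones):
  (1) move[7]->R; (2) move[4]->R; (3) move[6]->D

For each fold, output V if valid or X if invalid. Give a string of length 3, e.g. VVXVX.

Initial: DRUULULLU -> [(0, 0), (0, -1), (1, -1), (1, 0), (1, 1), (0, 1), (0, 2), (-1, 2), (-2, 2), (-2, 3)]
Fold 1: move[7]->R => DRUULULRU INVALID (collision), skipped
Fold 2: move[4]->R => DRUURULLU VALID
Fold 3: move[6]->D => DRUURUDLU INVALID (collision), skipped

Answer: XVX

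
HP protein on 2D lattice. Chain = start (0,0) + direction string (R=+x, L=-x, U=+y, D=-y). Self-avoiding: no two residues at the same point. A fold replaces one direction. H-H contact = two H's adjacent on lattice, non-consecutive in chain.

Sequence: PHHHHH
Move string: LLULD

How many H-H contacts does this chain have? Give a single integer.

Answer: 1

Derivation:
Positions: [(0, 0), (-1, 0), (-2, 0), (-2, 1), (-3, 1), (-3, 0)]
H-H contact: residue 2 @(-2,0) - residue 5 @(-3, 0)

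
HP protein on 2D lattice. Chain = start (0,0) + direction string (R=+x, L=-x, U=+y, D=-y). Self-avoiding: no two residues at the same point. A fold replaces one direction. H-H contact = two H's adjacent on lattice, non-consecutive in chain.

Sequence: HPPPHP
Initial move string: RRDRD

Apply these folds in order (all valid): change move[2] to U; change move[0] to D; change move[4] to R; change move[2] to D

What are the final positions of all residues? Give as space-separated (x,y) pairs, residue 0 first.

Initial moves: RRDRD
Fold: move[2]->U => RRURD (positions: [(0, 0), (1, 0), (2, 0), (2, 1), (3, 1), (3, 0)])
Fold: move[0]->D => DRURD (positions: [(0, 0), (0, -1), (1, -1), (1, 0), (2, 0), (2, -1)])
Fold: move[4]->R => DRURR (positions: [(0, 0), (0, -1), (1, -1), (1, 0), (2, 0), (3, 0)])
Fold: move[2]->D => DRDRR (positions: [(0, 0), (0, -1), (1, -1), (1, -2), (2, -2), (3, -2)])

Answer: (0,0) (0,-1) (1,-1) (1,-2) (2,-2) (3,-2)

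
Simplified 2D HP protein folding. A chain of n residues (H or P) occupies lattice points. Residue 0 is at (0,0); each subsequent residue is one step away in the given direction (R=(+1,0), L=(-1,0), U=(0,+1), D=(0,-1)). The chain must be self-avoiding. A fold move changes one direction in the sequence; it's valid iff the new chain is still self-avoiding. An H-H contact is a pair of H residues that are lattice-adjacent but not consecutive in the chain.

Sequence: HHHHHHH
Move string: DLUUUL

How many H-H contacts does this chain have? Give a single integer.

Positions: [(0, 0), (0, -1), (-1, -1), (-1, 0), (-1, 1), (-1, 2), (-2, 2)]
H-H contact: residue 0 @(0,0) - residue 3 @(-1, 0)

Answer: 1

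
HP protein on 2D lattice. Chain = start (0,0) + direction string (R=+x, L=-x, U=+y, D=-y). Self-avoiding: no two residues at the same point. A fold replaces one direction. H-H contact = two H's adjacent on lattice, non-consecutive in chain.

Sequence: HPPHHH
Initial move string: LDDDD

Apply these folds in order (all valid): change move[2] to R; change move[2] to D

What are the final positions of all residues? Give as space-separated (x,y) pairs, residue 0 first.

Answer: (0,0) (-1,0) (-1,-1) (-1,-2) (-1,-3) (-1,-4)

Derivation:
Initial moves: LDDDD
Fold: move[2]->R => LDRDD (positions: [(0, 0), (-1, 0), (-1, -1), (0, -1), (0, -2), (0, -3)])
Fold: move[2]->D => LDDDD (positions: [(0, 0), (-1, 0), (-1, -1), (-1, -2), (-1, -3), (-1, -4)])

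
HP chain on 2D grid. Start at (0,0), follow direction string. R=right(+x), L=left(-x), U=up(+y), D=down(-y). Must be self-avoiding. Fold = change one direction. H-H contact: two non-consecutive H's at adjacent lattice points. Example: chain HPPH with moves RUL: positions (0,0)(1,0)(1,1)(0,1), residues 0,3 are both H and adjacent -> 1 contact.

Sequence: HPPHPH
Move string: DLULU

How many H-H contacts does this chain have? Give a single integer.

Positions: [(0, 0), (0, -1), (-1, -1), (-1, 0), (-2, 0), (-2, 1)]
H-H contact: residue 0 @(0,0) - residue 3 @(-1, 0)

Answer: 1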